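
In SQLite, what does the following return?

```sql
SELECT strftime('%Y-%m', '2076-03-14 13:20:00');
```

`%Y-%m` extracts the year-month: 2076-03.

2076-03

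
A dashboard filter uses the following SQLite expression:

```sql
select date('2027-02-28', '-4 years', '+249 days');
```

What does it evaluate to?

2023-11-04

Adding -4 years to 2027-02-28 gives 2023-02-28.
Applying '+249 days' to 2023-02-28: counting 249 days forward gives 2023-11-04.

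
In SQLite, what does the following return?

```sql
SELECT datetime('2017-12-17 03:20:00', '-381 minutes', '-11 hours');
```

2017-12-16 09:59:00

381 minutes = 6h 21m; -381 minutes from 2017-12-17 03:20:00 is 2017-12-16 20:59:00 (crosses midnight).
-11 hours from 2017-12-16 20:59:00 is 2017-12-16 09:59:00.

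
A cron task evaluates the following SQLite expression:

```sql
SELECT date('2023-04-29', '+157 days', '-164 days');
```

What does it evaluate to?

2023-04-22

Applying '+157 days' to 2023-04-29: counting 157 days forward gives 2023-10-03.
Applying '-164 days' to 2023-10-03: counting 164 days back gives 2023-04-22.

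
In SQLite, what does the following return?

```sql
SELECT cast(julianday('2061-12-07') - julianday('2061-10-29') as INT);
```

39

2 days remain in October 2061 after the 29th (31 − 29).
November 2061: 30 days.
Then 7 days into December 2061.
Total: 2 + 30 + 7 = 39.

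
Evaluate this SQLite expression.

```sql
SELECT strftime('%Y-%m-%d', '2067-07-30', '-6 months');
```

2067-01-30

First apply '-6 months': 2067-07-30 → 2067-01-30.
`%Y-%m-%d` extracts the ISO date: 2067-01-30.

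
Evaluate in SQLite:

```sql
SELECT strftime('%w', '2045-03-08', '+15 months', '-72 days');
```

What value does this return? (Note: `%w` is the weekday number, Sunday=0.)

3

First apply '+15 months', '-72 days': 2045-03-08 → 2046-03-28.
2046-03-28 is a Wednesday; with Sunday=0 that is 3.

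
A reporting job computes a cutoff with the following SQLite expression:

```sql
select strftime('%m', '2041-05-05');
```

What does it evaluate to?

`%m` extracts the 2-digit month (01-12): 05.

05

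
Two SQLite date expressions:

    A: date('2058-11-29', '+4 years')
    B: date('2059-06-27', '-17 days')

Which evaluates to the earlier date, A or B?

A = 2062-11-29.
B = 2059-06-10.
B is earlier.

B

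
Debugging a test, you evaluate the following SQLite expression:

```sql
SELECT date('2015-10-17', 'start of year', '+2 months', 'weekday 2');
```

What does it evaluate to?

`start of year` rewinds 2015-10-17 to 2015-01-01.
Adding +2 months to 2015-01-01 gives 2015-03-01.
`weekday 2` advances to the next Tuesday; 2015-03-01 is a Sunday, so it moves forward to 2015-03-03.

2015-03-03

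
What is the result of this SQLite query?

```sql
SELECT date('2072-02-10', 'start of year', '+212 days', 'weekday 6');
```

2072-08-06

`start of year` rewinds 2072-02-10 to 2072-01-01.
Applying '+212 days' to 2072-01-01: counting 212 days forward gives 2072-07-31.
`weekday 6` advances to the next Saturday; 2072-07-31 is a Sunday, so it moves forward to 2072-08-06.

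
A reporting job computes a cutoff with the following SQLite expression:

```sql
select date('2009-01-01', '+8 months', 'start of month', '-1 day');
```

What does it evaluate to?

Adding +8 months to 2009-01-01 gives 2009-09-01.
`start of month` rewinds 2009-09-01 to 2009-09-01.
Going back 1 day from 2009-09-01 reaches 2009-08-31 (last day of August, 31 days).

2009-08-31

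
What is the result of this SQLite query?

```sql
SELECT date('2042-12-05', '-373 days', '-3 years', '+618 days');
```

Applying '-373 days' to 2042-12-05: counting 373 days back gives 2041-11-27.
Adding -3 years to 2041-11-27 gives 2038-11-27.
Applying '+618 days' to 2038-11-27: counting 618 days forward gives 2040-08-06.

2040-08-06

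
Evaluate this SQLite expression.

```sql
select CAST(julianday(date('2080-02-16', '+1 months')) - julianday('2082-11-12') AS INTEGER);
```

Adding +1 month to 2080-02-16 gives 2080-03-16.
15 days remain in March 2080 after the 16th (31 − 16).
Full months from April 2080 through October 2082 contribute their day counts.
Then 12 days into November 2082.
Total: 15 + 30 + 31 + 30 + 31 + 31 + 30 + 31 + 30 + 31 + 31 + 28 + 31 + 30 + 31 + 30 + 31 + 31 + 30 + 31 + 30 + 31 + 31 + 28 + 31 + 30 + 31 + 30 + 31 + 31 + 30 + 31 + 12 = 971.
The subtraction is earlier − later, so the result is −971 → -971.

-971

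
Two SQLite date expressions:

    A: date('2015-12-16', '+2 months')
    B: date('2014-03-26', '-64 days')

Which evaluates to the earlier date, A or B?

B

A = 2016-02-16.
B = 2014-01-21.
B is earlier.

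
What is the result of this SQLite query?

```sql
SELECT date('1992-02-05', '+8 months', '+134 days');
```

1993-02-16

Adding +8 months to 1992-02-05 gives 1992-10-05.
Applying '+134 days' to 1992-10-05: counting 134 days forward gives 1993-02-16.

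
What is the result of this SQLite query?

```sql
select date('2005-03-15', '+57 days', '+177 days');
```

2005-11-04

Applying '+57 days' to 2005-03-15: counting 57 days forward gives 2005-05-11.
Applying '+177 days' to 2005-05-11: counting 177 days forward gives 2005-11-04.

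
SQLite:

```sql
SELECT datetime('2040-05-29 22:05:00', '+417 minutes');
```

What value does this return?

2040-05-30 05:02:00

417 minutes = 6h 57m; +417 minutes from 2040-05-29 22:05:00 is 2040-05-30 05:02:00 (crosses midnight).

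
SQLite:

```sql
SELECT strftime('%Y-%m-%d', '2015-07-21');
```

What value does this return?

2015-07-21

`%Y-%m-%d` extracts the ISO date: 2015-07-21.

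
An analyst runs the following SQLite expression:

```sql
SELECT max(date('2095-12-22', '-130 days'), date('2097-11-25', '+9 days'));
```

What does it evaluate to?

2097-12-04

date('2095-12-22', '-130 days') → 2095-08-14.
date('2097-11-25', '+9 days') → 2097-12-04.
Later of the two is 2097-12-04.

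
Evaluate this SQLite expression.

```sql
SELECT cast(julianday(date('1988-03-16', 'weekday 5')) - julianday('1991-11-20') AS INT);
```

`weekday 5` advances to the next Friday; 1988-03-16 is a Wednesday, so it moves forward to 1988-03-18.
13 days remain in March 1988 after the 18th (31 − 18).
Full months from April 1988 through October 1991 contribute their day counts.
Then 20 days into November 1991.
Total: 13 + 30 + 31 + 30 + 31 + 31 + 30 + 31 + 30 + 31 + 31 + 28 + 31 + 30 + 31 + 30 + 31 + 31 + 30 + 31 + 30 + 31 + 31 + 28 + 31 + 30 + 31 + 30 + 31 + 31 + 30 + 31 + 30 + 31 + 31 + 28 + 31 + 30 + 31 + 30 + 31 + 31 + 30 + 31 + 20 = 1342.
The subtraction is earlier − later, so the result is −1342 → -1342.

-1342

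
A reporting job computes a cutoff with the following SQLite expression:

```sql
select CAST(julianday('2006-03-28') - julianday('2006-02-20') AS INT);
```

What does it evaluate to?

8 days remain in February 2006 after the 20th (28 − 20).
Then 28 days into March 2006.
Total: 8 + 28 = 36.

36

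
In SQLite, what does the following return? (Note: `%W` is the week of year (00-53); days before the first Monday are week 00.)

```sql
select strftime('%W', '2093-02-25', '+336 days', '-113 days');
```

First apply '+336 days', '-113 days': 2093-02-25 → 2093-10-06.
2093-10-06 is a Tuesday. SQLite's %W counts Mondays since the year started; the result is 40.

40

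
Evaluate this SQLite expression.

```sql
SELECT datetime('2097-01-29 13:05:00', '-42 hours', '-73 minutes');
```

-42 hours from 2097-01-29 13:05:00 is 2097-01-27 19:05:00 (crosses midnight).
73 minutes = 1h 13m; -73 minutes from 2097-01-27 19:05:00 is 2097-01-27 17:52:00.

2097-01-27 17:52:00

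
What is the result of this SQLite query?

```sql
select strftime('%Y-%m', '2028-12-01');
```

`%Y-%m` extracts the year-month: 2028-12.

2028-12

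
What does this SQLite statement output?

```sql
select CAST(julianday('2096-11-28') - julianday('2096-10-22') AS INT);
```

9 days remain in October 2096 after the 22nd (31 − 22).
Then 28 days into November 2096.
Total: 9 + 28 = 37.

37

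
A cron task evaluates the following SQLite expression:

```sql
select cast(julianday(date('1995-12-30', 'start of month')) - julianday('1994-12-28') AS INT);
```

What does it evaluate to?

`start of month` rewinds 1995-12-30 to 1995-12-01.
3 days remain in December 1994 after the 28th (31 − 28).
Full months from January 1995 through November 1995 contribute their day counts.
Then 1 day into December 1995.
Total: 3 + 31 + 28 + 31 + 30 + 31 + 30 + 31 + 31 + 30 + 31 + 30 + 1 = 338.

338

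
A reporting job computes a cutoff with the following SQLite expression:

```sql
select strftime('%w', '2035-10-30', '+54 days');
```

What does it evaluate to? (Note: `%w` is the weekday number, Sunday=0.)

0

First apply '+54 days': 2035-10-30 → 2035-12-23.
2035-12-23 is a Sunday; with Sunday=0 that is 0.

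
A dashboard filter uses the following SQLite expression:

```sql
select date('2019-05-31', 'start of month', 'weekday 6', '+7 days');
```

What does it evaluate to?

2019-05-11

`start of month` rewinds 2019-05-31 to 2019-05-01.
`weekday 6` advances to the next Saturday; 2019-05-01 is a Wednesday, so it moves forward to 2019-05-04.
Advancing 7 more days within May lands on 2019-05-11.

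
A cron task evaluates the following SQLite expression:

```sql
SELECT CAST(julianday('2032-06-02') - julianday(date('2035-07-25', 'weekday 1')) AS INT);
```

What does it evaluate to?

-1153

`weekday 1` advances to the next Monday; 2035-07-25 is a Wednesday, so it moves forward to 2035-07-30.
28 days remain in June 2032 after the 2nd (30 − 2).
Full months from July 2032 through June 2035 contribute their day counts.
Then 30 days into July 2035.
Total: 28 + 31 + 31 + 30 + 31 + 30 + 31 + 31 + 28 + 31 + 30 + 31 + 30 + 31 + 31 + 30 + 31 + 30 + 31 + 31 + 28 + 31 + 30 + 31 + 30 + 31 + 31 + 30 + 31 + 30 + 31 + 31 + 28 + 31 + 30 + 31 + 30 + 30 = 1153.
The subtraction is earlier − later, so the result is −1153 → -1153.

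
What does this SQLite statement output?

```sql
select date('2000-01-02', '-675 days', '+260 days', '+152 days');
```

1999-04-14

Applying '-675 days' to 2000-01-02: counting 675 days back gives 1998-02-26.
Applying '+260 days' to 1998-02-26: counting 260 days forward gives 1998-11-13.
Applying '+152 days' to 1998-11-13: counting 152 days forward gives 1999-04-14.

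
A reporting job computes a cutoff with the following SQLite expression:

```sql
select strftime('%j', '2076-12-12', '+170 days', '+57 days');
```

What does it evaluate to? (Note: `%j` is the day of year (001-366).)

First apply '+170 days', '+57 days': 2076-12-12 → 2077-07-27.
Day-of-year for 2077-07-27: days since 2077-01-01 inclusive = 208, zero-padded to 208.

208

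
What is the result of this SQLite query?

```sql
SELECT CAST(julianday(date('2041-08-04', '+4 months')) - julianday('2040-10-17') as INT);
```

413

Adding +4 months to 2041-08-04 gives 2041-12-04.
14 days remain in October 2040 after the 17th (31 − 17).
Full months from November 2040 through November 2041 contribute their day counts.
Then 4 days into December 2041.
Total: 14 + 30 + 31 + 31 + 28 + 31 + 30 + 31 + 30 + 31 + 31 + 30 + 31 + 30 + 4 = 413.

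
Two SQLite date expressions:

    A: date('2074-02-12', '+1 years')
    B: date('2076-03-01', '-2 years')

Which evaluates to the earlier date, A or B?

B

A = 2075-02-12.
B = 2074-03-01.
B is earlier.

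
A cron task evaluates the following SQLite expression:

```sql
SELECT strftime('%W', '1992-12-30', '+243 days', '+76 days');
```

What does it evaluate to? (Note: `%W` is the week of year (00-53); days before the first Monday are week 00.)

First apply '+243 days', '+76 days': 1992-12-30 → 1993-11-14.
1993-11-14 is a Sunday. SQLite's %W counts Mondays since the year started; the result is 45.

45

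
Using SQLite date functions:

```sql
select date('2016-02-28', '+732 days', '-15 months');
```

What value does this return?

2016-12-01

Applying '+732 days' to 2016-02-28: counting 732 days forward gives 2018-03-01.
Adding -15 months to 2018-03-01 gives 2016-12-01.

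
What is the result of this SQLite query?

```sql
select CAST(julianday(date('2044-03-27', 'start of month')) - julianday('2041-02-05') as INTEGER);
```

`start of month` rewinds 2044-03-27 to 2044-03-01.
23 days remain in February 2041 after the 5th (28 − 5).
Full months from March 2041 through February 2044 contribute their day counts.
Then 1 day into March 2044.
Total: 23 + 31 + 30 + 31 + 30 + 31 + 31 + 30 + 31 + 30 + 31 + 31 + 28 + 31 + 30 + 31 + 30 + 31 + 31 + 30 + 31 + 30 + 31 + 31 + 28 + 31 + 30 + 31 + 30 + 31 + 31 + 30 + 31 + 30 + 31 + 31 + 29 + 1 = 1120.

1120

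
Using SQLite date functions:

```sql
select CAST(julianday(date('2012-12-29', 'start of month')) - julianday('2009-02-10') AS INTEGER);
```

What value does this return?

`start of month` rewinds 2012-12-29 to 2012-12-01.
18 days remain in February 2009 after the 10th (28 − 10).
Full months from March 2009 through November 2012 contribute their day counts.
Then 1 day into December 2012.
Total: 18 + 31 + 30 + 31 + 30 + 31 + 31 + 30 + 31 + 30 + 31 + 31 + 28 + 31 + 30 + 31 + 30 + 31 + 31 + 30 + 31 + 30 + 31 + 31 + 28 + 31 + 30 + 31 + 30 + 31 + 31 + 30 + 31 + 30 + 31 + 31 + 29 + 31 + 30 + 31 + 30 + 31 + 31 + 30 + 31 + 30 + 1 = 1390.

1390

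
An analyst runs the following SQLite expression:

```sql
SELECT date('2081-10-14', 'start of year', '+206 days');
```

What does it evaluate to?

`start of year` rewinds 2081-10-14 to 2081-01-01.
Applying '+206 days' to 2081-01-01: counting 206 days forward gives 2081-07-26.

2081-07-26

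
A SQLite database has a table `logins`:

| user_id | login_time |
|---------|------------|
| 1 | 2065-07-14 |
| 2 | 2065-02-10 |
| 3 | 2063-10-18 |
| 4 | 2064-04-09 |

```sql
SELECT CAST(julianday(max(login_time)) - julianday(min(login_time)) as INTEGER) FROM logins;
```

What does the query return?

635

MIN = 2063-10-18, MAX = 2065-07-14.
13 days remain in October 2063 after the 18th (31 − 18).
Full months from November 2063 through June 2065 contribute their day counts.
Then 14 days into July 2065.
Total: 13 + 30 + 31 + 31 + 29 + 31 + 30 + 31 + 30 + 31 + 31 + 30 + 31 + 30 + 31 + 31 + 28 + 31 + 30 + 31 + 30 + 14 = 635.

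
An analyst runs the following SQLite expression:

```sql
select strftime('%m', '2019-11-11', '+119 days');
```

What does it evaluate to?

First apply '+119 days': 2019-11-11 → 2020-03-09.
`%m` extracts the 2-digit month (01-12): 03.

03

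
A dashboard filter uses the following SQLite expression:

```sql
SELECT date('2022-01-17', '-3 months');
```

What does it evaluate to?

2021-10-17

Adding -3 months to 2022-01-17 gives 2021-10-17.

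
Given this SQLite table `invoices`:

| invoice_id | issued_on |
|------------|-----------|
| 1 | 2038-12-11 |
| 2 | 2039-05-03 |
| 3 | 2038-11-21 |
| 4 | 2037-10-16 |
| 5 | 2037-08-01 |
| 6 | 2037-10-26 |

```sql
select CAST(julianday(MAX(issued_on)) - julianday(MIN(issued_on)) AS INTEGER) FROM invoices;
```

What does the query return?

640

MIN = 2037-08-01, MAX = 2039-05-03.
30 days remain in August 2037 after the 1st (31 − 1).
Full months from September 2037 through April 2039 contribute their day counts.
Then 3 days into May 2039.
Total: 30 + 30 + 31 + 30 + 31 + 31 + 28 + 31 + 30 + 31 + 30 + 31 + 31 + 30 + 31 + 30 + 31 + 31 + 28 + 31 + 30 + 3 = 640.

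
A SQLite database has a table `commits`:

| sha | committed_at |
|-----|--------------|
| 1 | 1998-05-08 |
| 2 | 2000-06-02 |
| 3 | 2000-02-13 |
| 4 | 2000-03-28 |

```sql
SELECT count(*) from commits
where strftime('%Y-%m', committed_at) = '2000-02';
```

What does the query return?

Rows with year-month 2000-02: 2000-02-13 → 1.

1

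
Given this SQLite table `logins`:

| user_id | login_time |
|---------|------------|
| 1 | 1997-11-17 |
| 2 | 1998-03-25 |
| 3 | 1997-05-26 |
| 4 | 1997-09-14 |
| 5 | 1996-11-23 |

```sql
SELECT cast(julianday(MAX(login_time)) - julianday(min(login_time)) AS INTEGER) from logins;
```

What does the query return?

MIN = 1996-11-23, MAX = 1998-03-25.
7 days remain in November 1996 after the 23rd (30 − 23).
Full months from December 1996 through February 1998 contribute their day counts.
Then 25 days into March 1998.
Total: 7 + 31 + 31 + 28 + 31 + 30 + 31 + 30 + 31 + 31 + 30 + 31 + 30 + 31 + 31 + 28 + 25 = 487.

487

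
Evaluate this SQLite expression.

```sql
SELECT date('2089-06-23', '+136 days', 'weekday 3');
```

Applying '+136 days' to 2089-06-23: counting 136 days forward gives 2089-11-06.
`weekday 3` advances to the next Wednesday; 2089-11-06 is a Sunday, so it moves forward to 2089-11-09.

2089-11-09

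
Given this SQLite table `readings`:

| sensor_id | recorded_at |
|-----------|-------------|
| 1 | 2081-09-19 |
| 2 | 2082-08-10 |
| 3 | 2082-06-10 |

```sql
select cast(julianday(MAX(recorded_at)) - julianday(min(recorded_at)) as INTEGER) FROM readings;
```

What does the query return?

325

MIN = 2081-09-19, MAX = 2082-08-10.
11 days remain in September 2081 after the 19th (30 − 19).
Full months from October 2081 through July 2082 contribute their day counts.
Then 10 days into August 2082.
Total: 11 + 31 + 30 + 31 + 31 + 28 + 31 + 30 + 31 + 30 + 31 + 10 = 325.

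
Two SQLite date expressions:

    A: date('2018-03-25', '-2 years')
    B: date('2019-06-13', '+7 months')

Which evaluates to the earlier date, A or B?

A = 2016-03-25.
B = 2020-01-13.
A is earlier.

A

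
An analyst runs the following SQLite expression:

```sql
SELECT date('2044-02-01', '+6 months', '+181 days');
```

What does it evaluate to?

2045-01-29

Adding +6 months to 2044-02-01 gives 2044-08-01.
Applying '+181 days' to 2044-08-01: counting 181 days forward gives 2045-01-29.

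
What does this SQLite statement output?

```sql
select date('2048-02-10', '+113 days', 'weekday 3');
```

Applying '+113 days' to 2048-02-10: counting 113 days forward gives 2048-06-02.
`weekday 3` advances to the next Wednesday; 2048-06-02 is a Tuesday, so it moves forward to 2048-06-03.

2048-06-03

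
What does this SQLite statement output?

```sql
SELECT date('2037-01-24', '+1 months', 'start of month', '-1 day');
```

2037-01-31

Adding +1 month to 2037-01-24 gives 2037-02-24.
`start of month` rewinds 2037-02-24 to 2037-02-01.
Going back 1 day from 2037-02-01 reaches 2037-01-31 (last day of January, 31 days).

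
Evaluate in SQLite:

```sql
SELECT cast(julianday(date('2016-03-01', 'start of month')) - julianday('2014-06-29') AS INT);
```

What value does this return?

611

`start of month` rewinds 2016-03-01 to 2016-03-01.
1 day remains in June 2014 after the 29th (30 − 29).
Full months from July 2014 through February 2016 contribute their day counts.
Then 1 day into March 2016.
Total: 1 + 31 + 31 + 30 + 31 + 30 + 31 + 31 + 28 + 31 + 30 + 31 + 30 + 31 + 31 + 30 + 31 + 30 + 31 + 31 + 29 + 1 = 611.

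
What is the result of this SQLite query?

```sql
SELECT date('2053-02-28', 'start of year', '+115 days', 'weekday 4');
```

`start of year` rewinds 2053-02-28 to 2053-01-01.
Applying '+115 days' to 2053-01-01: counting 115 days forward gives 2053-04-26.
`weekday 4` advances to the next Thursday; 2053-04-26 is a Saturday, so it moves forward to 2053-05-01.

2053-05-01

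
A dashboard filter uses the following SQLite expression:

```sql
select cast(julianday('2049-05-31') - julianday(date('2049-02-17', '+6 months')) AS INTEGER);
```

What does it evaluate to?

Adding +6 months to 2049-02-17 gives 2049-08-17.
0 days remain in May 2049 after the 31st (31 − 31).
June 2049: 30 days.
July 2049: 31 days.
Then 17 days into August 2049.
Total: 0 + 30 + 31 + 17 = 78.
The subtraction is earlier − later, so the result is −78 → -78.

-78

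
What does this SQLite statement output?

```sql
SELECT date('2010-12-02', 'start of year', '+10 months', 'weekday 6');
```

`start of year` rewinds 2010-12-02 to 2010-01-01.
Adding +10 months to 2010-01-01 gives 2010-11-01.
`weekday 6` advances to the next Saturday; 2010-11-01 is a Monday, so it moves forward to 2010-11-06.

2010-11-06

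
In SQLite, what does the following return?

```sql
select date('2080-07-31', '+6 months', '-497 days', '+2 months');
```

Adding +6 months to 2080-07-31 gives 2081-01-31.
Applying '-497 days' to 2081-01-31: counting 497 days back gives 2079-09-22.
Adding +2 months to 2079-09-22 gives 2079-11-22.

2079-11-22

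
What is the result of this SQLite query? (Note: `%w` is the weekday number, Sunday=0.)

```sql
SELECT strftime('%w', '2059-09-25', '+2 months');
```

2

First apply '+2 months': 2059-09-25 → 2059-11-25.
2059-11-25 is a Tuesday; with Sunday=0 that is 2.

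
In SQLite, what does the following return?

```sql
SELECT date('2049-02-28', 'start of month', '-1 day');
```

2049-01-31

`start of month` rewinds 2049-02-28 to 2049-02-01.
Going back 1 day from 2049-02-01 reaches 2049-01-31 (last day of January, 31 days).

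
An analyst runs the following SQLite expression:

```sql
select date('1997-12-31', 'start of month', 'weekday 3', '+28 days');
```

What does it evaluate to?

1997-12-31

`start of month` rewinds 1997-12-31 to 1997-12-01.
`weekday 3` advances to the next Wednesday; 1997-12-01 is a Monday, so it moves forward to 1997-12-03.
Advancing 28 more days within December lands on 1997-12-31.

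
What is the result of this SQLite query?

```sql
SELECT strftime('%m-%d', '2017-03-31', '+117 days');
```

First apply '+117 days': 2017-03-31 → 2017-07-26.
`%m-%d` extracts the month-day: 07-26.

07-26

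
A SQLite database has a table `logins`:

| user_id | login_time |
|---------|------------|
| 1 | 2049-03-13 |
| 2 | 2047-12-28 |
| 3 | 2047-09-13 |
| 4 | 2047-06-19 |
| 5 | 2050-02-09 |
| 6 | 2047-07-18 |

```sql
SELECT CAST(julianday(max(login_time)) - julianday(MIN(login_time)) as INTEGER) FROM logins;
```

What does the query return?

966

MIN = 2047-06-19, MAX = 2050-02-09.
11 days remain in June 2047 after the 19th (30 − 19).
Full months from July 2047 through January 2050 contribute their day counts.
Then 9 days into February 2050.
Total: 11 + 31 + 31 + 30 + 31 + 30 + 31 + 31 + 29 + 31 + 30 + 31 + 30 + 31 + 31 + 30 + 31 + 30 + 31 + 31 + 28 + 31 + 30 + 31 + 30 + 31 + 31 + 30 + 31 + 30 + 31 + 31 + 9 = 966.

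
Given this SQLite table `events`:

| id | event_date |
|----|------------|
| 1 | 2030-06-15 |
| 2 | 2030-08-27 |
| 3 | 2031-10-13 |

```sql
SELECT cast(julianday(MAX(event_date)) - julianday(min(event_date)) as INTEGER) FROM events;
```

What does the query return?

MIN = 2030-06-15, MAX = 2031-10-13.
15 days remain in June 2030 after the 15th (30 − 15).
Full months from July 2030 through September 2031 contribute their day counts.
Then 13 days into October 2031.
Total: 15 + 31 + 31 + 30 + 31 + 30 + 31 + 31 + 28 + 31 + 30 + 31 + 30 + 31 + 31 + 30 + 13 = 485.

485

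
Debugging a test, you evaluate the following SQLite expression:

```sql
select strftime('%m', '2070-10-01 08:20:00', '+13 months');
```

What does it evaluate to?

11

First apply '+13 months': 2070-10-01 08:20:00 → 2071-11-01 08:20:00.
`%m` extracts the 2-digit month (01-12): 11.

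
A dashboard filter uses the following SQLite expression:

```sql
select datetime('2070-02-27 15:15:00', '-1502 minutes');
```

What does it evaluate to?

2070-02-26 14:13:00

1502 minutes = 25h 2m; -1502 minutes from 2070-02-27 15:15:00 is 2070-02-26 14:13:00 (crosses midnight).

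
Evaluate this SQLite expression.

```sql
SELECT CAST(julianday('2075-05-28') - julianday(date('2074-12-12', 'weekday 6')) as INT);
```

164

`weekday 6` advances to the next Saturday; 2074-12-12 is a Wednesday, so it moves forward to 2074-12-15.
16 days remain in December 2074 after the 15th (31 − 15).
January 2075: 31 days.
February 2075: 28 days.
March 2075: 31 days.
April 2075: 30 days.
Then 28 days into May 2075.
Total: 16 + 31 + 28 + 31 + 30 + 28 = 164.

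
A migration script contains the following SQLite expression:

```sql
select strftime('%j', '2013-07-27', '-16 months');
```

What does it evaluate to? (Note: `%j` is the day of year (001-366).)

087

First apply '-16 months': 2013-07-27 → 2012-03-27.
Day-of-year for 2012-03-27: days since 2012-01-01 inclusive = 87, zero-padded to 087.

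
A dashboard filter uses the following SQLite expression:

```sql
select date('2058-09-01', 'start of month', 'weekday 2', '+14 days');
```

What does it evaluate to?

2058-09-17

`start of month` rewinds 2058-09-01 to 2058-09-01.
`weekday 2` advances to the next Tuesday; 2058-09-01 is a Sunday, so it moves forward to 2058-09-03.
Advancing 14 more days within September lands on 2058-09-17.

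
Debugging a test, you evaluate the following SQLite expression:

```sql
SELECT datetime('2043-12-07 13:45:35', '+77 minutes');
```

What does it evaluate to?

77 minutes = 1h 17m; +77 minutes from 2043-12-07 13:45:35 is 2043-12-07 15:02:35.

2043-12-07 15:02:35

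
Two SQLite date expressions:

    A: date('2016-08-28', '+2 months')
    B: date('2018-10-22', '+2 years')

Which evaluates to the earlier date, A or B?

A = 2016-10-28.
B = 2020-10-22.
A is earlier.

A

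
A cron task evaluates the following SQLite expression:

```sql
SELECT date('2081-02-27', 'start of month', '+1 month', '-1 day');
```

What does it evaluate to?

`start of month` rewinds 2081-02-27 to 2081-02-01.
Adding +1 month to 2081-02-01 gives 2081-03-01.
Going back 1 day from 2081-03-01 reaches 2081-02-28 (last day of February, 28 days).

2081-02-28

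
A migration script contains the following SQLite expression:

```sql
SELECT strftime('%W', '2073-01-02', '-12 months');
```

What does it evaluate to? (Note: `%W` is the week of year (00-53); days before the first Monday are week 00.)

First apply '-12 months': 2073-01-02 → 2072-01-02.
2072-01-02 is a Saturday. SQLite's %W counts Mondays since the year started; the result is 00.

00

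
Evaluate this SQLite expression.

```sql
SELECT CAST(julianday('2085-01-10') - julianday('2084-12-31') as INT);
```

10

0 days remain in December 2084 after the 31st (31 − 31).
Then 10 days into January 2085.
Total: 0 + 10 = 10.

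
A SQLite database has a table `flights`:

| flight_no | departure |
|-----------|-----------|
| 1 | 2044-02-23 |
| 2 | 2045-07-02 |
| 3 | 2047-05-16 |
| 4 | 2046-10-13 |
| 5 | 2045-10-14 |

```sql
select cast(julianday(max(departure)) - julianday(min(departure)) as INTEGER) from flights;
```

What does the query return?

1178

MIN = 2044-02-23, MAX = 2047-05-16.
6 days remain in February 2044 after the 23rd (29 − 23).
Full months from March 2044 through April 2047 contribute their day counts.
Then 16 days into May 2047.
Total: 6 + 31 + 30 + 31 + 30 + 31 + 31 + 30 + 31 + 30 + 31 + 31 + 28 + 31 + 30 + 31 + 30 + 31 + 31 + 30 + 31 + 30 + 31 + 31 + 28 + 31 + 30 + 31 + 30 + 31 + 31 + 30 + 31 + 30 + 31 + 31 + 28 + 31 + 30 + 16 = 1178.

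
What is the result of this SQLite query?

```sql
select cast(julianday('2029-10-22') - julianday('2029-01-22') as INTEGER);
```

9 days remain in January 2029 after the 22nd (31 − 22).
Full months from February 2029 through September 2029 contribute their day counts.
Then 22 days into October 2029.
Total: 9 + 28 + 31 + 30 + 31 + 30 + 31 + 31 + 30 + 22 = 273.

273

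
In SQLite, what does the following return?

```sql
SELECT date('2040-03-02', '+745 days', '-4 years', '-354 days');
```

Applying '+745 days' to 2040-03-02: counting 745 days forward gives 2042-03-17.
Adding -4 years to 2042-03-17 gives 2038-03-17.
Applying '-354 days' to 2038-03-17: counting 354 days back gives 2037-03-28.

2037-03-28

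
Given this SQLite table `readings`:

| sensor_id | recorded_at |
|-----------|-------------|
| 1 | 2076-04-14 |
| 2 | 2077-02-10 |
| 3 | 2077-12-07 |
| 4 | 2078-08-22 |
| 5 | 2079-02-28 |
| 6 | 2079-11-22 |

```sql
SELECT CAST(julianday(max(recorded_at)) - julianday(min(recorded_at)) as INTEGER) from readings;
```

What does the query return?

MIN = 2076-04-14, MAX = 2079-11-22.
16 days remain in April 2076 after the 14th (30 − 14).
Full months from May 2076 through October 2079 contribute their day counts.
Then 22 days into November 2079.
Total: 16 + 31 + 30 + 31 + 31 + 30 + 31 + 30 + 31 + 31 + 28 + 31 + 30 + 31 + 30 + 31 + 31 + 30 + 31 + 30 + 31 + 31 + 28 + 31 + 30 + 31 + 30 + 31 + 31 + 30 + 31 + 30 + 31 + 31 + 28 + 31 + 30 + 31 + 30 + 31 + 31 + 30 + 31 + 22 = 1317.

1317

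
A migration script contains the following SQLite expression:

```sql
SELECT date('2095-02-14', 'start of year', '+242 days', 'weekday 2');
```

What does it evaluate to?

`start of year` rewinds 2095-02-14 to 2095-01-01.
Applying '+242 days' to 2095-01-01: counting 242 days forward gives 2095-08-31.
`weekday 2` advances to the next Tuesday; 2095-08-31 is a Wednesday, so it moves forward to 2095-09-06.

2095-09-06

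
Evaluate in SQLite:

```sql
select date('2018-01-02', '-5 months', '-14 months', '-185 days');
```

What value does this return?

2015-11-30

Adding -5 months to 2018-01-02 gives 2017-08-02.
Adding -14 months to 2017-08-02 gives 2016-06-02.
Applying '-185 days' to 2016-06-02: counting 185 days back gives 2015-11-30.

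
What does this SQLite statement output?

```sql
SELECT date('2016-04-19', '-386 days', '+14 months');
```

Applying '-386 days' to 2016-04-19: counting 386 days back gives 2015-03-30.
Adding +14 months to 2015-03-30 gives 2016-05-30.

2016-05-30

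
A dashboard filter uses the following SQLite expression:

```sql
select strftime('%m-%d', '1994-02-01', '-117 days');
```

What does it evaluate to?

10-07

First apply '-117 days': 1994-02-01 → 1993-10-07.
`%m-%d` extracts the month-day: 10-07.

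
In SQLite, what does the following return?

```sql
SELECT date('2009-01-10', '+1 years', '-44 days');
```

Adding +1 year to 2009-01-10 gives 2010-01-10.
Applying '-44 days' to 2010-01-10: counting 44 days back gives 2009-11-27.

2009-11-27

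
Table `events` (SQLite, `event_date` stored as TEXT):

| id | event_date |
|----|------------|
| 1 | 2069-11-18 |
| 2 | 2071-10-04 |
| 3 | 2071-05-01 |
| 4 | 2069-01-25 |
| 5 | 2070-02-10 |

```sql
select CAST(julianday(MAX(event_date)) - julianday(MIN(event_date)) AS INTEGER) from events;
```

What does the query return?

MIN = 2069-01-25, MAX = 2071-10-04.
6 days remain in January 2069 after the 25th (31 − 25).
Full months from February 2069 through September 2071 contribute their day counts.
Then 4 days into October 2071.
Total: 6 + 28 + 31 + 30 + 31 + 30 + 31 + 31 + 30 + 31 + 30 + 31 + 31 + 28 + 31 + 30 + 31 + 30 + 31 + 31 + 30 + 31 + 30 + 31 + 31 + 28 + 31 + 30 + 31 + 30 + 31 + 31 + 30 + 4 = 982.

982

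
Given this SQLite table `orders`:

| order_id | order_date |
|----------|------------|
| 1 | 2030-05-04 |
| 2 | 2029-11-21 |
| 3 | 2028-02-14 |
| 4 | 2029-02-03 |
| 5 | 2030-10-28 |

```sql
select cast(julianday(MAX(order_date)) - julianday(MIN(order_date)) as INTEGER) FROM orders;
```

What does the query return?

987

MIN = 2028-02-14, MAX = 2030-10-28.
15 days remain in February 2028 after the 14th (29 − 14).
Full months from March 2028 through September 2030 contribute their day counts.
Then 28 days into October 2030.
Total: 15 + 31 + 30 + 31 + 30 + 31 + 31 + 30 + 31 + 30 + 31 + 31 + 28 + 31 + 30 + 31 + 30 + 31 + 31 + 30 + 31 + 30 + 31 + 31 + 28 + 31 + 30 + 31 + 30 + 31 + 31 + 30 + 28 = 987.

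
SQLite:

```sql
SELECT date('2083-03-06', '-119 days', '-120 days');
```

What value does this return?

Applying '-119 days' to 2083-03-06: counting 119 days back gives 2082-11-07.
Applying '-120 days' to 2082-11-07: counting 120 days back gives 2082-07-10.

2082-07-10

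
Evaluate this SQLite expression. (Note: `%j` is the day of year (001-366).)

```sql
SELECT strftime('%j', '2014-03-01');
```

060

Day-of-year for 2014-03-01: days since 2014-01-01 inclusive = 60, zero-padded to 060.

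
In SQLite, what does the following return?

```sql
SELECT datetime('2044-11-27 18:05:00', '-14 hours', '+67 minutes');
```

2044-11-27 05:12:00

-14 hours from 2044-11-27 18:05:00 is 2044-11-27 04:05:00.
67 minutes = 1h 7m; +67 minutes from 2044-11-27 04:05:00 is 2044-11-27 05:12:00.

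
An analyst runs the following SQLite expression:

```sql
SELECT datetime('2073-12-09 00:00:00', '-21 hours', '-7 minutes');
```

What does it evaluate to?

-21 hours from 2073-12-09 00:00:00 is 2073-12-08 03:00:00 (crosses midnight).
-7 minutes from 2073-12-08 03:00:00 is 2073-12-08 02:53:00.

2073-12-08 02:53:00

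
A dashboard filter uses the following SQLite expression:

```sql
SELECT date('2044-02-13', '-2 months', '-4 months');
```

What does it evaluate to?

2043-08-13

Adding -2 months to 2044-02-13 gives 2043-12-13.
Adding -4 months to 2043-12-13 gives 2043-08-13.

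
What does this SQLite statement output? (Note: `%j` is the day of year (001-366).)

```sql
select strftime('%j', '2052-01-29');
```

029

Day-of-year for 2052-01-29: days since 2052-01-01 inclusive = 29, zero-padded to 029.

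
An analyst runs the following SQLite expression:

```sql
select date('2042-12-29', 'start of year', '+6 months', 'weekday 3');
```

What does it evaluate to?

`start of year` rewinds 2042-12-29 to 2042-01-01.
Adding +6 months to 2042-01-01 gives 2042-07-01.
`weekday 3` advances to the next Wednesday; 2042-07-01 is a Tuesday, so it moves forward to 2042-07-02.

2042-07-02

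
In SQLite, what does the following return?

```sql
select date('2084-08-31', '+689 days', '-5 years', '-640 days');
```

2079-10-20

Applying '+689 days' to 2084-08-31: counting 689 days forward gives 2086-07-21.
Adding -5 years to 2086-07-21 gives 2081-07-21.
Applying '-640 days' to 2081-07-21: counting 640 days back gives 2079-10-20.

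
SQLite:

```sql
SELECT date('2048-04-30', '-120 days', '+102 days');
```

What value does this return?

2048-04-12

Applying '-120 days' to 2048-04-30: counting 120 days back gives 2048-01-01.
Applying '+102 days' to 2048-01-01: counting 102 days forward gives 2048-04-12.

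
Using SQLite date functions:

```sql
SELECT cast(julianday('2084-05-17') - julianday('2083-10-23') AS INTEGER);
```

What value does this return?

207

8 days remain in October 2083 after the 23rd (31 − 23).
Full months from November 2083 through April 2084 contribute their day counts.
Then 17 days into May 2084.
Total: 8 + 30 + 31 + 31 + 29 + 31 + 30 + 17 = 207.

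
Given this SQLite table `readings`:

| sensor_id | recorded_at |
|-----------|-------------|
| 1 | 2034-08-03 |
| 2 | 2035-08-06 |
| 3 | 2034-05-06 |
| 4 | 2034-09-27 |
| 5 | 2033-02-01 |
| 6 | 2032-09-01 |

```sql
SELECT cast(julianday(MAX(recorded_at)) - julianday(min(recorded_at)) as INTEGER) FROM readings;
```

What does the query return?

MIN = 2032-09-01, MAX = 2035-08-06.
29 days remain in September 2032 after the 1st (30 − 1).
Full months from October 2032 through July 2035 contribute their day counts.
Then 6 days into August 2035.
Total: 29 + 31 + 30 + 31 + 31 + 28 + 31 + 30 + 31 + 30 + 31 + 31 + 30 + 31 + 30 + 31 + 31 + 28 + 31 + 30 + 31 + 30 + 31 + 31 + 30 + 31 + 30 + 31 + 31 + 28 + 31 + 30 + 31 + 30 + 31 + 6 = 1069.

1069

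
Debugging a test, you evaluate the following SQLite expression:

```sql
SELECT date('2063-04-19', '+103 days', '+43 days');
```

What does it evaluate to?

Applying '+103 days' to 2063-04-19: counting 103 days forward gives 2063-07-31.
Applying '+43 days' to 2063-07-31: counting 43 days forward gives 2063-09-12.

2063-09-12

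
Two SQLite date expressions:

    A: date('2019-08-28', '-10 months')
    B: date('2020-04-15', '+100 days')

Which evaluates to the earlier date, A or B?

A = 2018-10-28.
B = 2020-07-24.
A is earlier.

A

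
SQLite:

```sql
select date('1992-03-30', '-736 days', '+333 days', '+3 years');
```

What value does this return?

1994-02-21

Applying '-736 days' to 1992-03-30: counting 736 days back gives 1990-03-25.
Applying '+333 days' to 1990-03-25: counting 333 days forward gives 1991-02-21.
Adding +3 years to 1991-02-21 gives 1994-02-21.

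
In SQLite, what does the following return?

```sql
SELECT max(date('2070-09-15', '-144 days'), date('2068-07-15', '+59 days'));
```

2070-04-24

date('2070-09-15', '-144 days') → 2070-04-24.
date('2068-07-15', '+59 days') → 2068-09-12.
Later of the two is 2070-04-24.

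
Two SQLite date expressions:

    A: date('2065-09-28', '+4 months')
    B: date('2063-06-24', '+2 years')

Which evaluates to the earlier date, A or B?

B

A = 2066-01-28.
B = 2065-06-24.
B is earlier.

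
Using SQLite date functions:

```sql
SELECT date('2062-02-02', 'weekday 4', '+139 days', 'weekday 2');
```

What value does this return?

`weekday 4` advances to the next Thursday; 2062-02-02 is already a Thursday, so it stays at 2062-02-02.
Applying '+139 days' to 2062-02-02: counting 139 days forward gives 2062-06-21.
`weekday 2` advances to the next Tuesday; 2062-06-21 is a Wednesday, so it moves forward to 2062-06-27.

2062-06-27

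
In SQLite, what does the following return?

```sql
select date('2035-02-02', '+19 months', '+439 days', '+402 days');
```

2038-12-22

Adding +19 months to 2035-02-02 gives 2036-09-02.
Applying '+439 days' to 2036-09-02: counting 439 days forward gives 2037-11-15.
Applying '+402 days' to 2037-11-15: counting 402 days forward gives 2038-12-22.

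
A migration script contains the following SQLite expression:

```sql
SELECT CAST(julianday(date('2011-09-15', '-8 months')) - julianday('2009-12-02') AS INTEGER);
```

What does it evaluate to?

Adding -8 months to 2011-09-15 gives 2011-01-15.
29 days remain in December 2009 after the 2nd (31 − 2).
Full months from January 2010 through December 2010 contribute their day counts.
Then 15 days into January 2011.
Total: 29 + 31 + 28 + 31 + 30 + 31 + 30 + 31 + 31 + 30 + 31 + 30 + 31 + 15 = 409.

409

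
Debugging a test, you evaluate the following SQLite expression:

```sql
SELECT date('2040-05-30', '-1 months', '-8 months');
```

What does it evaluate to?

2039-08-30

Adding -1 month to 2040-05-30 gives 2040-04-30.
Adding -8 months to 2040-04-30 gives 2039-08-30.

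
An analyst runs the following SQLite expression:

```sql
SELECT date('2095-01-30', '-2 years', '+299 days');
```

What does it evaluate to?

Adding -2 years to 2095-01-30 gives 2093-01-30.
Applying '+299 days' to 2093-01-30: counting 299 days forward gives 2093-11-25.

2093-11-25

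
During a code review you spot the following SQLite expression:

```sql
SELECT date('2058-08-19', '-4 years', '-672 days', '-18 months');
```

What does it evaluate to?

Adding -4 years to 2058-08-19 gives 2054-08-19.
Applying '-672 days' to 2054-08-19: counting 672 days back gives 2052-10-16.
Adding -18 months to 2052-10-16 gives 2051-04-16.

2051-04-16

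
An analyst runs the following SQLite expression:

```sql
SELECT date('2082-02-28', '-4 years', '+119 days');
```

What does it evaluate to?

2078-06-27

Adding -4 years to 2082-02-28 gives 2078-02-28.
Applying '+119 days' to 2078-02-28: counting 119 days forward gives 2078-06-27.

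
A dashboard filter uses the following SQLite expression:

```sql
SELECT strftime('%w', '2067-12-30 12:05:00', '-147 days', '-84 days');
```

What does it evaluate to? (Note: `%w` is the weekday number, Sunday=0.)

5

First apply '-147 days', '-84 days': 2067-12-30 12:05:00 → 2067-05-13 12:05:00.
2067-05-13 is a Friday; with Sunday=0 that is 5.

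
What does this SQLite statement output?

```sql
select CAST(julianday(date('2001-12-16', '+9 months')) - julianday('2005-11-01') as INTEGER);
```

Adding +9 months to 2001-12-16 gives 2002-09-16.
14 days remain in September 2002 after the 16th (30 − 16).
Full months from October 2002 through October 2005 contribute their day counts.
Then 1 day into November 2005.
Total: 14 + 31 + 30 + 31 + 31 + 28 + 31 + 30 + 31 + 30 + 31 + 31 + 30 + 31 + 30 + 31 + 31 + 29 + 31 + 30 + 31 + 30 + 31 + 31 + 30 + 31 + 30 + 31 + 31 + 28 + 31 + 30 + 31 + 30 + 31 + 31 + 30 + 31 + 1 = 1142.
The subtraction is earlier − later, so the result is −1142 → -1142.

-1142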